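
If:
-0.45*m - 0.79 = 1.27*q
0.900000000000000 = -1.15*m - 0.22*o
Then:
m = -2.82222222222222*q - 1.75555555555556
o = 14.7525252525253*q + 5.08585858585859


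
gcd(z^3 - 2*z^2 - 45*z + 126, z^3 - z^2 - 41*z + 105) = z^2 + 4*z - 21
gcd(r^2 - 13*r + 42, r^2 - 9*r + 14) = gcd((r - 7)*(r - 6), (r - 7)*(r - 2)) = r - 7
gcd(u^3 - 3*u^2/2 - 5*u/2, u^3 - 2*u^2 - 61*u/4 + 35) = u - 5/2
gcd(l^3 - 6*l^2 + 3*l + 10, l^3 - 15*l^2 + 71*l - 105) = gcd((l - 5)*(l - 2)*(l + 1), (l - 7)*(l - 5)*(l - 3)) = l - 5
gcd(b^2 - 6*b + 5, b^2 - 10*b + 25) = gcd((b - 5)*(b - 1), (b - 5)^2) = b - 5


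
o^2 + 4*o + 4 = (o + 2)^2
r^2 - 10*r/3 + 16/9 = (r - 8/3)*(r - 2/3)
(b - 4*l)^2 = b^2 - 8*b*l + 16*l^2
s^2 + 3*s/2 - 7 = (s - 2)*(s + 7/2)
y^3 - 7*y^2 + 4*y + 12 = (y - 6)*(y - 2)*(y + 1)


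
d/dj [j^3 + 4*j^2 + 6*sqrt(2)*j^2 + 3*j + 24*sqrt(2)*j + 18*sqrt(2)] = 3*j^2 + 8*j + 12*sqrt(2)*j + 3 + 24*sqrt(2)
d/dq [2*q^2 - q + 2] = 4*q - 1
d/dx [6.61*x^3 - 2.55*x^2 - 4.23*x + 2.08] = 19.83*x^2 - 5.1*x - 4.23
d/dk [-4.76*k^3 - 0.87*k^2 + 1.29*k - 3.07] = -14.28*k^2 - 1.74*k + 1.29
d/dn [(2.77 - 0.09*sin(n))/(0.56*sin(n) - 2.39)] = -1.3361*cos(n)/(0.56*sin(n) - 2.39)^2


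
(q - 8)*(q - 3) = q^2 - 11*q + 24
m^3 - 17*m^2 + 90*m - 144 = (m - 8)*(m - 6)*(m - 3)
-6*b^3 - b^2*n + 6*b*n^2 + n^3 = (-b + n)*(b + n)*(6*b + n)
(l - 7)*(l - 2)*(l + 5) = l^3 - 4*l^2 - 31*l + 70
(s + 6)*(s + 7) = s^2 + 13*s + 42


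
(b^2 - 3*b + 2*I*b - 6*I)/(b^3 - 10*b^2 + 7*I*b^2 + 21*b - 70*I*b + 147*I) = (b + 2*I)/(b^2 + 7*b*(-1 + I) - 49*I)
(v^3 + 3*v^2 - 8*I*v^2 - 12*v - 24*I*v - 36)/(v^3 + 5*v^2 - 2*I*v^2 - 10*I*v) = (v^2 + 3*v*(1 - 2*I) - 18*I)/(v*(v + 5))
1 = 1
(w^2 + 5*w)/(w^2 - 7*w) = (w + 5)/(w - 7)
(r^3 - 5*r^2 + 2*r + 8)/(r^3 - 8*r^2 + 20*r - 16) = (r + 1)/(r - 2)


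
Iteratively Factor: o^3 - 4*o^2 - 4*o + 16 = (o + 2)*(o^2 - 6*o + 8) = (o - 2)*(o + 2)*(o - 4)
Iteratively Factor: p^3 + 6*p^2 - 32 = (p - 2)*(p^2 + 8*p + 16) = (p - 2)*(p + 4)*(p + 4)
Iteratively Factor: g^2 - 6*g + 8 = (g - 4)*(g - 2)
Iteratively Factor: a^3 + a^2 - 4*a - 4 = (a + 2)*(a^2 - a - 2) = (a - 2)*(a + 2)*(a + 1)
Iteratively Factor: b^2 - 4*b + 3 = (b - 1)*(b - 3)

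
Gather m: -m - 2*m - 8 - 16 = -3*m - 24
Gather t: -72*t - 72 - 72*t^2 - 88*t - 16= -72*t^2 - 160*t - 88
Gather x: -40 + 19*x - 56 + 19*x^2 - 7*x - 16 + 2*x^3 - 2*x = 2*x^3 + 19*x^2 + 10*x - 112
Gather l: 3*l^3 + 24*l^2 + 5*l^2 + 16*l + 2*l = 3*l^3 + 29*l^2 + 18*l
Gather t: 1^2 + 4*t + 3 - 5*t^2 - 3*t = -5*t^2 + t + 4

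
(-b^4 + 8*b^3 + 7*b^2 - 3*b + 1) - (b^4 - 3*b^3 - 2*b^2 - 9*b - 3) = -2*b^4 + 11*b^3 + 9*b^2 + 6*b + 4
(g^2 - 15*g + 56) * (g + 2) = g^3 - 13*g^2 + 26*g + 112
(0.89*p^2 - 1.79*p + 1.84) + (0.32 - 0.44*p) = 0.89*p^2 - 2.23*p + 2.16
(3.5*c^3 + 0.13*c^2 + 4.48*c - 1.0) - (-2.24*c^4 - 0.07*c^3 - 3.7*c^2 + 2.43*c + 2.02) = 2.24*c^4 + 3.57*c^3 + 3.83*c^2 + 2.05*c - 3.02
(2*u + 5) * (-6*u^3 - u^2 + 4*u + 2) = -12*u^4 - 32*u^3 + 3*u^2 + 24*u + 10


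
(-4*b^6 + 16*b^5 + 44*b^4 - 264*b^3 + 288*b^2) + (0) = -4*b^6 + 16*b^5 + 44*b^4 - 264*b^3 + 288*b^2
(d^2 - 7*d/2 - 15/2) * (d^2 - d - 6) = d^4 - 9*d^3/2 - 10*d^2 + 57*d/2 + 45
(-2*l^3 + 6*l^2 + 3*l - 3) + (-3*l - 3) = -2*l^3 + 6*l^2 - 6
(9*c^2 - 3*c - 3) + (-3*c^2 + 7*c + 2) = 6*c^2 + 4*c - 1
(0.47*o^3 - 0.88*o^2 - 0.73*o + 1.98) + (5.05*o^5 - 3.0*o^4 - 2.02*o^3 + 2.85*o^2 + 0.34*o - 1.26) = 5.05*o^5 - 3.0*o^4 - 1.55*o^3 + 1.97*o^2 - 0.39*o + 0.72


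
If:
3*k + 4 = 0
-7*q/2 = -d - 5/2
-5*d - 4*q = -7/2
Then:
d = 9/86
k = -4/3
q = 32/43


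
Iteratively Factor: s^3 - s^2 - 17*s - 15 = (s + 1)*(s^2 - 2*s - 15) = (s - 5)*(s + 1)*(s + 3)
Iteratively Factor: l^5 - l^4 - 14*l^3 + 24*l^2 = (l)*(l^4 - l^3 - 14*l^2 + 24*l) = l*(l - 3)*(l^3 + 2*l^2 - 8*l) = l*(l - 3)*(l - 2)*(l^2 + 4*l) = l*(l - 3)*(l - 2)*(l + 4)*(l)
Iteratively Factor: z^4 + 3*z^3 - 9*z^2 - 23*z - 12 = (z + 4)*(z^3 - z^2 - 5*z - 3) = (z - 3)*(z + 4)*(z^2 + 2*z + 1) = (z - 3)*(z + 1)*(z + 4)*(z + 1)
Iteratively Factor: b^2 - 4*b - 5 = (b - 5)*(b + 1)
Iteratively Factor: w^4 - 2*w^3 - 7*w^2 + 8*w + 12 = (w + 2)*(w^3 - 4*w^2 + w + 6) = (w + 1)*(w + 2)*(w^2 - 5*w + 6) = (w - 2)*(w + 1)*(w + 2)*(w - 3)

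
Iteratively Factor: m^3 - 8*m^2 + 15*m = (m - 5)*(m^2 - 3*m) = m*(m - 5)*(m - 3)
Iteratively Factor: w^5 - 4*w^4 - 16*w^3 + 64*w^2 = (w)*(w^4 - 4*w^3 - 16*w^2 + 64*w) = w*(w + 4)*(w^3 - 8*w^2 + 16*w) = w^2*(w + 4)*(w^2 - 8*w + 16) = w^2*(w - 4)*(w + 4)*(w - 4)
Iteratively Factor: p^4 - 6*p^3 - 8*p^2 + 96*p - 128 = (p + 4)*(p^3 - 10*p^2 + 32*p - 32) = (p - 4)*(p + 4)*(p^2 - 6*p + 8) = (p - 4)^2*(p + 4)*(p - 2)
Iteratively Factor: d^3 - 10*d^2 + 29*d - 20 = (d - 1)*(d^2 - 9*d + 20) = (d - 5)*(d - 1)*(d - 4)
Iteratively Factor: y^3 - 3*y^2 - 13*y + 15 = (y - 5)*(y^2 + 2*y - 3) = (y - 5)*(y - 1)*(y + 3)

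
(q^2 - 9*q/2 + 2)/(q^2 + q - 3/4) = 2*(q - 4)/(2*q + 3)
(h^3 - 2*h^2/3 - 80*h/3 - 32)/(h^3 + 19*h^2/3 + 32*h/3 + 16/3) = (h - 6)/(h + 1)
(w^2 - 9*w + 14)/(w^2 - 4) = (w - 7)/(w + 2)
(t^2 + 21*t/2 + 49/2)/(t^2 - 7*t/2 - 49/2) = (t + 7)/(t - 7)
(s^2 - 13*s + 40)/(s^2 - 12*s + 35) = (s - 8)/(s - 7)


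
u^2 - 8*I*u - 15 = (u - 5*I)*(u - 3*I)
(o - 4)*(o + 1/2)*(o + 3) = o^3 - o^2/2 - 25*o/2 - 6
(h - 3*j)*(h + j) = h^2 - 2*h*j - 3*j^2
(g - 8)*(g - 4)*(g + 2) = g^3 - 10*g^2 + 8*g + 64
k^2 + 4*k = k*(k + 4)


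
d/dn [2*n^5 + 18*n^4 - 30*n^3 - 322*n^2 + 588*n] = 10*n^4 + 72*n^3 - 90*n^2 - 644*n + 588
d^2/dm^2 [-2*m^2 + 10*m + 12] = -4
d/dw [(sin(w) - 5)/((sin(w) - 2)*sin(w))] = (-cos(w) + 10/tan(w) - 10*cos(w)/sin(w)^2)/(sin(w) - 2)^2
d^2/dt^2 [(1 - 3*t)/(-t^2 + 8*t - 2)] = 2*((25 - 9*t)*(t^2 - 8*t + 2) + 4*(t - 4)^2*(3*t - 1))/(t^2 - 8*t + 2)^3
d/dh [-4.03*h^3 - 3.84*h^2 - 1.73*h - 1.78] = -12.09*h^2 - 7.68*h - 1.73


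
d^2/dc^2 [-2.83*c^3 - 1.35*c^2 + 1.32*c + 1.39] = -16.98*c - 2.7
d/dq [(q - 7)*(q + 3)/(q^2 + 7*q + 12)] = 11/(q^2 + 8*q + 16)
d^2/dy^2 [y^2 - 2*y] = 2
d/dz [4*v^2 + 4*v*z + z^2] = 4*v + 2*z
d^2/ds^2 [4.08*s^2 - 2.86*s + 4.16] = 8.16000000000000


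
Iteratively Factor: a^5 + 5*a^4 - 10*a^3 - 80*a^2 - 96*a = (a + 2)*(a^4 + 3*a^3 - 16*a^2 - 48*a) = (a + 2)*(a + 3)*(a^3 - 16*a) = (a - 4)*(a + 2)*(a + 3)*(a^2 + 4*a) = a*(a - 4)*(a + 2)*(a + 3)*(a + 4)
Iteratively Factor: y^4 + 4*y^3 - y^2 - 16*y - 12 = (y + 2)*(y^3 + 2*y^2 - 5*y - 6) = (y + 1)*(y + 2)*(y^2 + y - 6) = (y - 2)*(y + 1)*(y + 2)*(y + 3)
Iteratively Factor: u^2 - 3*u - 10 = (u + 2)*(u - 5)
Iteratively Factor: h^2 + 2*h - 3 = (h - 1)*(h + 3)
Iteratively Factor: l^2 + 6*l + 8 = (l + 2)*(l + 4)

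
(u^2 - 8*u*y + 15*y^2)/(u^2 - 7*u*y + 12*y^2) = (-u + 5*y)/(-u + 4*y)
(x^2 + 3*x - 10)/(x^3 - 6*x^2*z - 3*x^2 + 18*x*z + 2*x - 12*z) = (x + 5)/(x^2 - 6*x*z - x + 6*z)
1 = 1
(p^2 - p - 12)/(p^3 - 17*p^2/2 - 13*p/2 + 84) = 2*(p - 4)/(2*p^2 - 23*p + 56)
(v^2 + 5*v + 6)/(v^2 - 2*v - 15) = (v + 2)/(v - 5)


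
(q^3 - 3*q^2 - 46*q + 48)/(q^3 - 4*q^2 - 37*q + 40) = (q + 6)/(q + 5)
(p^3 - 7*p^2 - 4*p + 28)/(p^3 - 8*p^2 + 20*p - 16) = (p^2 - 5*p - 14)/(p^2 - 6*p + 8)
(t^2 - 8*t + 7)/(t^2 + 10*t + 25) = (t^2 - 8*t + 7)/(t^2 + 10*t + 25)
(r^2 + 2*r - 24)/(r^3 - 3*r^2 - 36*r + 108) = (r - 4)/(r^2 - 9*r + 18)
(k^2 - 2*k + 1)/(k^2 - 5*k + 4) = (k - 1)/(k - 4)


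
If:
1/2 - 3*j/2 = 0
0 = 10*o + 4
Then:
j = 1/3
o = -2/5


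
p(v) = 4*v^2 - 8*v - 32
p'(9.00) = 64.00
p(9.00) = 220.00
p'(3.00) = 16.00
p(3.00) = -20.00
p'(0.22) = -6.24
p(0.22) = -33.57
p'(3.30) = 18.40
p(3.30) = -14.84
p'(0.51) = -3.92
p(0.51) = -35.04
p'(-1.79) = -22.32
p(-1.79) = -4.86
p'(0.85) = -1.20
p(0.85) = -35.91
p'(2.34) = 10.72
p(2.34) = -28.82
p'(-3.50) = -36.00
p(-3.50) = 45.00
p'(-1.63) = -21.04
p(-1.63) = -8.33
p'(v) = 8*v - 8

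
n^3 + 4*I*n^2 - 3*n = n*(n + I)*(n + 3*I)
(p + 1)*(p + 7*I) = p^2 + p + 7*I*p + 7*I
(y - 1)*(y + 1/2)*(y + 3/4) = y^3 + y^2/4 - 7*y/8 - 3/8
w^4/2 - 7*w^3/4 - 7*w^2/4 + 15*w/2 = w*(w/2 + 1)*(w - 3)*(w - 5/2)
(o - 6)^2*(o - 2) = o^3 - 14*o^2 + 60*o - 72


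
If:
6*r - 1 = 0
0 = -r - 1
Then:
No Solution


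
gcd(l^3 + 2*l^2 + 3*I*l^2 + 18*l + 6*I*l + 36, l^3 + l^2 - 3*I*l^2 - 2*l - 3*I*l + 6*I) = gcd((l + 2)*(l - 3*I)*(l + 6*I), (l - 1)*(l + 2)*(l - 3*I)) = l^2 + l*(2 - 3*I) - 6*I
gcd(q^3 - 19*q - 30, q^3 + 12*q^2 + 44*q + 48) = q + 2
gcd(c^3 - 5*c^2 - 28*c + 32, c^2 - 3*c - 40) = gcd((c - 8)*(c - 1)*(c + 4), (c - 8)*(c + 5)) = c - 8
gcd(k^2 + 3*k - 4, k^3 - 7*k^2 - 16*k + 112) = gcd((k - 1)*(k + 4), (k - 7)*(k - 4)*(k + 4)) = k + 4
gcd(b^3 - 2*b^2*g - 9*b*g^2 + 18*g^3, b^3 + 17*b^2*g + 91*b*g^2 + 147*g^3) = b + 3*g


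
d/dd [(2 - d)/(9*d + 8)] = -26/(9*d + 8)^2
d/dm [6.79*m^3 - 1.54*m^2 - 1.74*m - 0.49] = 20.37*m^2 - 3.08*m - 1.74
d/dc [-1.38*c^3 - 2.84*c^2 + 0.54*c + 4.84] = -4.14*c^2 - 5.68*c + 0.54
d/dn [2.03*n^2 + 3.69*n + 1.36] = 4.06*n + 3.69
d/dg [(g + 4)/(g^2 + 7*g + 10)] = (g^2 + 7*g - (g + 4)*(2*g + 7) + 10)/(g^2 + 7*g + 10)^2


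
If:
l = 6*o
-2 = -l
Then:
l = 2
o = 1/3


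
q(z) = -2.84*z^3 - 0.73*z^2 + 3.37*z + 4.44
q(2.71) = -48.31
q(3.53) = -117.68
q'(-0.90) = -2.22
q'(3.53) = -107.95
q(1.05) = 3.89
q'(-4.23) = -142.90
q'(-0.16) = 3.39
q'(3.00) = -77.69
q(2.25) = -24.02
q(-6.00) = 571.38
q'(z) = -8.52*z^2 - 1.46*z + 3.37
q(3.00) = -68.70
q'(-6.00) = -294.59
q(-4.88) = 300.66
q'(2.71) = -63.16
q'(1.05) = -7.56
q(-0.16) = 3.89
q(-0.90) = 2.89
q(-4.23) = 192.07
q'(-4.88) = -192.40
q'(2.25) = -43.05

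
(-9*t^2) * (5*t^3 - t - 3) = -45*t^5 + 9*t^3 + 27*t^2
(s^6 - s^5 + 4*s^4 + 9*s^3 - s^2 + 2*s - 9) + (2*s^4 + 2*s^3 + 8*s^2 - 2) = s^6 - s^5 + 6*s^4 + 11*s^3 + 7*s^2 + 2*s - 11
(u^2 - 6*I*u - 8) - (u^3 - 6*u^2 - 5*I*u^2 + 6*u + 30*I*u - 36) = -u^3 + 7*u^2 + 5*I*u^2 - 6*u - 36*I*u + 28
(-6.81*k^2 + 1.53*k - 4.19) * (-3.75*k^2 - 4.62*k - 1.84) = 25.5375*k^4 + 25.7247*k^3 + 21.1743*k^2 + 16.5426*k + 7.7096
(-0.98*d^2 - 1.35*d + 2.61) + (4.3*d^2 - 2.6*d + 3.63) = 3.32*d^2 - 3.95*d + 6.24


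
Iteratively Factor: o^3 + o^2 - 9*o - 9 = (o + 3)*(o^2 - 2*o - 3) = (o + 1)*(o + 3)*(o - 3)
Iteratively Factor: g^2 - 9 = (g + 3)*(g - 3)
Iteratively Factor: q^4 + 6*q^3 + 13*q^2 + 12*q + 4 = (q + 1)*(q^3 + 5*q^2 + 8*q + 4) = (q + 1)*(q + 2)*(q^2 + 3*q + 2) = (q + 1)^2*(q + 2)*(q + 2)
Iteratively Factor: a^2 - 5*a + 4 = (a - 1)*(a - 4)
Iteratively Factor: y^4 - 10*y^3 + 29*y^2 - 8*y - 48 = (y - 3)*(y^3 - 7*y^2 + 8*y + 16) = (y - 4)*(y - 3)*(y^2 - 3*y - 4) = (y - 4)*(y - 3)*(y + 1)*(y - 4)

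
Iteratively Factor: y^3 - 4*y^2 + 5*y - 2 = (y - 2)*(y^2 - 2*y + 1) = (y - 2)*(y - 1)*(y - 1)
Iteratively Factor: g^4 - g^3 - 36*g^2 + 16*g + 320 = (g + 4)*(g^3 - 5*g^2 - 16*g + 80) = (g - 4)*(g + 4)*(g^2 - g - 20) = (g - 5)*(g - 4)*(g + 4)*(g + 4)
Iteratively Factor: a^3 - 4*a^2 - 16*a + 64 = (a - 4)*(a^2 - 16) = (a - 4)*(a + 4)*(a - 4)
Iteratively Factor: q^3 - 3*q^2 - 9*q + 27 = (q - 3)*(q^2 - 9) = (q - 3)*(q + 3)*(q - 3)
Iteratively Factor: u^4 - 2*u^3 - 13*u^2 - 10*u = (u)*(u^3 - 2*u^2 - 13*u - 10) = u*(u - 5)*(u^2 + 3*u + 2) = u*(u - 5)*(u + 2)*(u + 1)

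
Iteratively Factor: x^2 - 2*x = (x - 2)*(x)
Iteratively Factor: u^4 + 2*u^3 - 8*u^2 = (u)*(u^3 + 2*u^2 - 8*u) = u*(u + 4)*(u^2 - 2*u) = u*(u - 2)*(u + 4)*(u)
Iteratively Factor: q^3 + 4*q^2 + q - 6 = (q + 3)*(q^2 + q - 2) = (q - 1)*(q + 3)*(q + 2)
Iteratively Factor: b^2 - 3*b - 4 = (b - 4)*(b + 1)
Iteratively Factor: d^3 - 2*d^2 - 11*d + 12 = (d - 1)*(d^2 - d - 12) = (d - 1)*(d + 3)*(d - 4)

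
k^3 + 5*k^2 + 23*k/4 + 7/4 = (k + 1/2)*(k + 1)*(k + 7/2)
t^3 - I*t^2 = t^2*(t - I)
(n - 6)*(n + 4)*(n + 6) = n^3 + 4*n^2 - 36*n - 144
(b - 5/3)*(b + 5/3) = b^2 - 25/9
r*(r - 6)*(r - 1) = r^3 - 7*r^2 + 6*r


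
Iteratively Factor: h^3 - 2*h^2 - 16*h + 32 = (h + 4)*(h^2 - 6*h + 8) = (h - 2)*(h + 4)*(h - 4)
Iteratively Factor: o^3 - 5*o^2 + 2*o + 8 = (o + 1)*(o^2 - 6*o + 8) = (o - 2)*(o + 1)*(o - 4)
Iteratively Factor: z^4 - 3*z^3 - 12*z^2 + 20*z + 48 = (z - 4)*(z^3 + z^2 - 8*z - 12) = (z - 4)*(z + 2)*(z^2 - z - 6) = (z - 4)*(z + 2)^2*(z - 3)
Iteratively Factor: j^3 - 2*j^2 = (j)*(j^2 - 2*j) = j^2*(j - 2)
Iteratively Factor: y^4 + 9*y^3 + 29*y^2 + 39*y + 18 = (y + 3)*(y^3 + 6*y^2 + 11*y + 6) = (y + 2)*(y + 3)*(y^2 + 4*y + 3) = (y + 2)*(y + 3)^2*(y + 1)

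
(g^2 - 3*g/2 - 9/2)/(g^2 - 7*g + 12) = (g + 3/2)/(g - 4)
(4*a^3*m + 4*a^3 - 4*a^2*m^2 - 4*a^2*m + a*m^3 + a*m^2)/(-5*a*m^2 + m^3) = a*(-4*a^2*m - 4*a^2 + 4*a*m^2 + 4*a*m - m^3 - m^2)/(m^2*(5*a - m))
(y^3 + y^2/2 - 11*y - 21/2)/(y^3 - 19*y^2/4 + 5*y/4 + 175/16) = 8*(y^2 + 4*y + 3)/(8*y^2 - 10*y - 25)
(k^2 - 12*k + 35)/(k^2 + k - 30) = (k - 7)/(k + 6)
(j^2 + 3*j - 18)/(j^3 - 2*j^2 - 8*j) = (-j^2 - 3*j + 18)/(j*(-j^2 + 2*j + 8))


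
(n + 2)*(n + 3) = n^2 + 5*n + 6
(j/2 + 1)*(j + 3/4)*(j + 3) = j^3/2 + 23*j^2/8 + 39*j/8 + 9/4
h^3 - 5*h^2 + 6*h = h*(h - 3)*(h - 2)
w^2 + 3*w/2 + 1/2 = (w + 1/2)*(w + 1)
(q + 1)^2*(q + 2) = q^3 + 4*q^2 + 5*q + 2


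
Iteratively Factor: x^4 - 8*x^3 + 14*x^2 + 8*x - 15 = (x + 1)*(x^3 - 9*x^2 + 23*x - 15) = (x - 5)*(x + 1)*(x^2 - 4*x + 3) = (x - 5)*(x - 1)*(x + 1)*(x - 3)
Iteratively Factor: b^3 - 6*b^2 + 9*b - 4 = (b - 4)*(b^2 - 2*b + 1) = (b - 4)*(b - 1)*(b - 1)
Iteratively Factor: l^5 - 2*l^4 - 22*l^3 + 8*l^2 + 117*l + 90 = (l + 3)*(l^4 - 5*l^3 - 7*l^2 + 29*l + 30) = (l + 1)*(l + 3)*(l^3 - 6*l^2 - l + 30) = (l + 1)*(l + 2)*(l + 3)*(l^2 - 8*l + 15) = (l - 3)*(l + 1)*(l + 2)*(l + 3)*(l - 5)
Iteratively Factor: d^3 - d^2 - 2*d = (d)*(d^2 - d - 2) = d*(d - 2)*(d + 1)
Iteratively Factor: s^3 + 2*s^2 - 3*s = (s + 3)*(s^2 - s) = (s - 1)*(s + 3)*(s)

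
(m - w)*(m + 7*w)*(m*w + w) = m^3*w + 6*m^2*w^2 + m^2*w - 7*m*w^3 + 6*m*w^2 - 7*w^3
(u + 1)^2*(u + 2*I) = u^3 + 2*u^2 + 2*I*u^2 + u + 4*I*u + 2*I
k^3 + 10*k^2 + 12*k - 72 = (k - 2)*(k + 6)^2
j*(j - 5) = j^2 - 5*j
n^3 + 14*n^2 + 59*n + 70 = (n + 2)*(n + 5)*(n + 7)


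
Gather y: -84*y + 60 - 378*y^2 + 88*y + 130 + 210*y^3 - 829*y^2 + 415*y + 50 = 210*y^3 - 1207*y^2 + 419*y + 240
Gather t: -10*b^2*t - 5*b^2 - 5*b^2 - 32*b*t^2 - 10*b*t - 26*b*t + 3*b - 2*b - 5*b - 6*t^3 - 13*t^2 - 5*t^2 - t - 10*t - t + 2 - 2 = -10*b^2 - 4*b - 6*t^3 + t^2*(-32*b - 18) + t*(-10*b^2 - 36*b - 12)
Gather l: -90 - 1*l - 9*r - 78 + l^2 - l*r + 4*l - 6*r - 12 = l^2 + l*(3 - r) - 15*r - 180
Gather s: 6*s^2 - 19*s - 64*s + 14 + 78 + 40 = 6*s^2 - 83*s + 132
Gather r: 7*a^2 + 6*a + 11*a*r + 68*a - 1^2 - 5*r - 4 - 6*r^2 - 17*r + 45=7*a^2 + 74*a - 6*r^2 + r*(11*a - 22) + 40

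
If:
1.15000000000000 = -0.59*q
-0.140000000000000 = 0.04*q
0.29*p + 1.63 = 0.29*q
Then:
No Solution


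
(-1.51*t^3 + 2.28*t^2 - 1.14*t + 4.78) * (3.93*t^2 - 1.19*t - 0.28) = -5.9343*t^5 + 10.7573*t^4 - 6.7706*t^3 + 19.5036*t^2 - 5.369*t - 1.3384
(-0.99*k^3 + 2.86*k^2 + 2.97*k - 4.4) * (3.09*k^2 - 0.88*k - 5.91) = -3.0591*k^5 + 9.7086*k^4 + 12.5114*k^3 - 33.1122*k^2 - 13.6807*k + 26.004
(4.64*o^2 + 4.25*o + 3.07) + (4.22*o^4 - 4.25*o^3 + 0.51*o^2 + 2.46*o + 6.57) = 4.22*o^4 - 4.25*o^3 + 5.15*o^2 + 6.71*o + 9.64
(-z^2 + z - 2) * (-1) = z^2 - z + 2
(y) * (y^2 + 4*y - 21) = y^3 + 4*y^2 - 21*y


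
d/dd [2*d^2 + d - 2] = 4*d + 1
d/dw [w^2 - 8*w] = 2*w - 8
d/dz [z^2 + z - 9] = 2*z + 1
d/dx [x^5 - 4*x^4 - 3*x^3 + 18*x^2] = x*(5*x^3 - 16*x^2 - 9*x + 36)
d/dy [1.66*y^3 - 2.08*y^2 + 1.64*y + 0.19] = 4.98*y^2 - 4.16*y + 1.64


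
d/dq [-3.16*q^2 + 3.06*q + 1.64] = 3.06 - 6.32*q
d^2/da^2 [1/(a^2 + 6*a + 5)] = 2*(-a^2 - 6*a + 4*(a + 3)^2 - 5)/(a^2 + 6*a + 5)^3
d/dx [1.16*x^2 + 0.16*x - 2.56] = 2.32*x + 0.16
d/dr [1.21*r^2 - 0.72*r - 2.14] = 2.42*r - 0.72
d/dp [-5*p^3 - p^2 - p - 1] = -15*p^2 - 2*p - 1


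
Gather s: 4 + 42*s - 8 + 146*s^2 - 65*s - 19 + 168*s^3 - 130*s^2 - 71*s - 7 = 168*s^3 + 16*s^2 - 94*s - 30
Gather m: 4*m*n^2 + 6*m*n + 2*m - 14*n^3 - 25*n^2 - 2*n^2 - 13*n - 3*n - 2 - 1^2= m*(4*n^2 + 6*n + 2) - 14*n^3 - 27*n^2 - 16*n - 3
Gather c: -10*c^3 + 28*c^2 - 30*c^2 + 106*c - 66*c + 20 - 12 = -10*c^3 - 2*c^2 + 40*c + 8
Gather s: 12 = 12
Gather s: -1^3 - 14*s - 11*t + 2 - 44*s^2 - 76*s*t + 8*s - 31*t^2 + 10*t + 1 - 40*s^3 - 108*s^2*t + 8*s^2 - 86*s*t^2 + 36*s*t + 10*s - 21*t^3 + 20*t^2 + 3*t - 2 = -40*s^3 + s^2*(-108*t - 36) + s*(-86*t^2 - 40*t + 4) - 21*t^3 - 11*t^2 + 2*t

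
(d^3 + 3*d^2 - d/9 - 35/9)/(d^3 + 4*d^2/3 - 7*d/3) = (d + 5/3)/d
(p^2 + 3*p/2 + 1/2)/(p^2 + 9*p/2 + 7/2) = (2*p + 1)/(2*p + 7)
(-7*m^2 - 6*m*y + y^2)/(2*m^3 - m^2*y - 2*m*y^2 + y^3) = (-7*m + y)/(2*m^2 - 3*m*y + y^2)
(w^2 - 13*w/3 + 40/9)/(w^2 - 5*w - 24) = (-9*w^2 + 39*w - 40)/(9*(-w^2 + 5*w + 24))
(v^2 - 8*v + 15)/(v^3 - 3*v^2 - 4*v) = (-v^2 + 8*v - 15)/(v*(-v^2 + 3*v + 4))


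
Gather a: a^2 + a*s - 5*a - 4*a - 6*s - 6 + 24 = a^2 + a*(s - 9) - 6*s + 18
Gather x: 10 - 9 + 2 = 3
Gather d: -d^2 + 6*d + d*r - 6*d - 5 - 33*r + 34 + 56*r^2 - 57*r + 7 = -d^2 + d*r + 56*r^2 - 90*r + 36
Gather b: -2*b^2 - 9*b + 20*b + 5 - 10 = -2*b^2 + 11*b - 5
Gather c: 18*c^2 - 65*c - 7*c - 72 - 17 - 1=18*c^2 - 72*c - 90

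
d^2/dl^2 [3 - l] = 0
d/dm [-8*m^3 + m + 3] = 1 - 24*m^2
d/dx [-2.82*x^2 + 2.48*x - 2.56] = 2.48 - 5.64*x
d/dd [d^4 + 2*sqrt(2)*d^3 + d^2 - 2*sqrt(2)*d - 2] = 4*d^3 + 6*sqrt(2)*d^2 + 2*d - 2*sqrt(2)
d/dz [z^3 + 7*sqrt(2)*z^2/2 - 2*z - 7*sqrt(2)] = 3*z^2 + 7*sqrt(2)*z - 2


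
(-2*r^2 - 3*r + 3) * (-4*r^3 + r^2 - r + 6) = 8*r^5 + 10*r^4 - 13*r^3 - 6*r^2 - 21*r + 18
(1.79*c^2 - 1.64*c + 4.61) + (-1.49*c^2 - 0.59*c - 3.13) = 0.3*c^2 - 2.23*c + 1.48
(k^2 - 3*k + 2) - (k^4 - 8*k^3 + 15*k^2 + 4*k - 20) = -k^4 + 8*k^3 - 14*k^2 - 7*k + 22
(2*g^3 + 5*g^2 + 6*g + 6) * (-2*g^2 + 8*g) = -4*g^5 + 6*g^4 + 28*g^3 + 36*g^2 + 48*g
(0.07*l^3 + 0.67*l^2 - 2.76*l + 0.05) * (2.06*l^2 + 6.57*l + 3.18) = 0.1442*l^5 + 1.8401*l^4 - 1.0611*l^3 - 15.8996*l^2 - 8.4483*l + 0.159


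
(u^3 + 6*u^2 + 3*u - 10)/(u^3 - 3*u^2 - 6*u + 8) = (u + 5)/(u - 4)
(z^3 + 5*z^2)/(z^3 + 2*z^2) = (z + 5)/(z + 2)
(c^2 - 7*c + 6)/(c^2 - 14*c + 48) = (c - 1)/(c - 8)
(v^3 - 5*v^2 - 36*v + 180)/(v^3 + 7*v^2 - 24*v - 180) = (v - 6)/(v + 6)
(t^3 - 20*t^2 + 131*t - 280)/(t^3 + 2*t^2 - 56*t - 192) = (t^2 - 12*t + 35)/(t^2 + 10*t + 24)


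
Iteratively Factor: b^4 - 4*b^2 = (b)*(b^3 - 4*b) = b*(b - 2)*(b^2 + 2*b) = b^2*(b - 2)*(b + 2)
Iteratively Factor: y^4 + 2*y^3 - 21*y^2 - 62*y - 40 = (y + 2)*(y^3 - 21*y - 20) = (y - 5)*(y + 2)*(y^2 + 5*y + 4) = (y - 5)*(y + 2)*(y + 4)*(y + 1)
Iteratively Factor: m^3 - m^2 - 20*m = (m - 5)*(m^2 + 4*m) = m*(m - 5)*(m + 4)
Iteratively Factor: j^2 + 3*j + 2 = (j + 1)*(j + 2)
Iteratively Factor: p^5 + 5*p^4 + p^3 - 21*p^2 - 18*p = (p + 3)*(p^4 + 2*p^3 - 5*p^2 - 6*p) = (p + 3)^2*(p^3 - p^2 - 2*p) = (p + 1)*(p + 3)^2*(p^2 - 2*p) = p*(p + 1)*(p + 3)^2*(p - 2)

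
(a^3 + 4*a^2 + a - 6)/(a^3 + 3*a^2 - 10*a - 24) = (a^2 + 2*a - 3)/(a^2 + a - 12)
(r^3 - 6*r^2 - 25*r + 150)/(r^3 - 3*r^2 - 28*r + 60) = (r - 5)/(r - 2)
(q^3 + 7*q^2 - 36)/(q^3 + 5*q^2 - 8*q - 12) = (q + 3)/(q + 1)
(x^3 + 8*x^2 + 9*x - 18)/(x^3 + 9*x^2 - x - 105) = (x^3 + 8*x^2 + 9*x - 18)/(x^3 + 9*x^2 - x - 105)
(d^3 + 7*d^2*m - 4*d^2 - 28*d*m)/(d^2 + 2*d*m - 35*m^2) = d*(d - 4)/(d - 5*m)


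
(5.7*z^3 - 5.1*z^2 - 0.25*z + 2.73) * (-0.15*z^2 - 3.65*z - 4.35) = -0.855*z^5 - 20.04*z^4 - 6.1425*z^3 + 22.688*z^2 - 8.877*z - 11.8755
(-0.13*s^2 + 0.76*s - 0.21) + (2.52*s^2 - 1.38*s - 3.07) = 2.39*s^2 - 0.62*s - 3.28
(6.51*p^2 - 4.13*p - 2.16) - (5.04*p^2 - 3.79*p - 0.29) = 1.47*p^2 - 0.34*p - 1.87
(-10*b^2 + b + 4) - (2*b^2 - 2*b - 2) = -12*b^2 + 3*b + 6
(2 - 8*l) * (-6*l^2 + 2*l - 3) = 48*l^3 - 28*l^2 + 28*l - 6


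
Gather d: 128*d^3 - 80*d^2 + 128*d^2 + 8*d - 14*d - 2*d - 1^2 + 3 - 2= 128*d^3 + 48*d^2 - 8*d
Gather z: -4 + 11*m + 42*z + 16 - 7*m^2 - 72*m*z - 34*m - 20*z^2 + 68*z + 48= -7*m^2 - 23*m - 20*z^2 + z*(110 - 72*m) + 60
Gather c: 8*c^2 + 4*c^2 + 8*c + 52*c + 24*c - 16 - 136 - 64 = 12*c^2 + 84*c - 216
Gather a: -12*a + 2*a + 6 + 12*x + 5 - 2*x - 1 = -10*a + 10*x + 10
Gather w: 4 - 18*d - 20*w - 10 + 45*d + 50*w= 27*d + 30*w - 6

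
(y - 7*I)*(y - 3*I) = y^2 - 10*I*y - 21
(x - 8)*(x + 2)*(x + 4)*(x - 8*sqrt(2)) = x^4 - 8*sqrt(2)*x^3 - 2*x^3 - 40*x^2 + 16*sqrt(2)*x^2 - 64*x + 320*sqrt(2)*x + 512*sqrt(2)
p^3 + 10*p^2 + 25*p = p*(p + 5)^2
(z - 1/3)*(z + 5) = z^2 + 14*z/3 - 5/3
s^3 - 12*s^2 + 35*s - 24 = (s - 8)*(s - 3)*(s - 1)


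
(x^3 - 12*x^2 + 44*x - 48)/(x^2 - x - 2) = (x^2 - 10*x + 24)/(x + 1)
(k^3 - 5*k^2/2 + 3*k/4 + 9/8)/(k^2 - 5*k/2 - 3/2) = (k^2 - 3*k + 9/4)/(k - 3)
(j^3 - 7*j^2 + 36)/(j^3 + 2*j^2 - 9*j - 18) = (j - 6)/(j + 3)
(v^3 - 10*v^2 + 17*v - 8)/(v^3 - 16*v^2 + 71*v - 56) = (v - 1)/(v - 7)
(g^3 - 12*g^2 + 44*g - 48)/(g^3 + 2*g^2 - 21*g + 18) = (g^3 - 12*g^2 + 44*g - 48)/(g^3 + 2*g^2 - 21*g + 18)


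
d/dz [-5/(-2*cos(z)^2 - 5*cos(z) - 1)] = 5*(4*cos(z) + 5)*sin(z)/(5*cos(z) + cos(2*z) + 2)^2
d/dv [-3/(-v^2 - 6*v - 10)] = 6*(-v - 3)/(v^2 + 6*v + 10)^2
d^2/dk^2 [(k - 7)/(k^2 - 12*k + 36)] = 2*(k - 9)/(k^4 - 24*k^3 + 216*k^2 - 864*k + 1296)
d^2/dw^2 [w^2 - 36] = 2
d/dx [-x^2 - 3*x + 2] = -2*x - 3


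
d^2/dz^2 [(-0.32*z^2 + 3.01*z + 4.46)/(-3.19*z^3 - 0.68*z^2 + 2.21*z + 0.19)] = (6.512704*z^6 - 183.780366*z^5 - 570.264816*z^4 - 196.341038*z^3 + 154.637232*z^2 + 21.66234*z - 42.167734)/(32.461759*z^9 + 20.759244*z^8 - 63.042375*z^7 - 34.249537*z^6 + 41.202237*z^5 + 17.736882*z^4 - 8.735192*z^3 - 2.710293*z^2 - 0.239343*z - 0.006859)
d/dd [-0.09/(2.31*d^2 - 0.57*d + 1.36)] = (0.4158*d - 0.0513)/(2.31*d^2 - 0.57*d + 1.36)^2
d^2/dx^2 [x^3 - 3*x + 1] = 6*x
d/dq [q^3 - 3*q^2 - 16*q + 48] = 3*q^2 - 6*q - 16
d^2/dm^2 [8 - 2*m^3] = -12*m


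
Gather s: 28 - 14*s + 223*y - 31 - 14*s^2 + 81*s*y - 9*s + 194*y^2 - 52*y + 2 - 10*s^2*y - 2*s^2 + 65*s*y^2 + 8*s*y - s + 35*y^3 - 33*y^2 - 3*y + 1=s^2*(-10*y - 16) + s*(65*y^2 + 89*y - 24) + 35*y^3 + 161*y^2 + 168*y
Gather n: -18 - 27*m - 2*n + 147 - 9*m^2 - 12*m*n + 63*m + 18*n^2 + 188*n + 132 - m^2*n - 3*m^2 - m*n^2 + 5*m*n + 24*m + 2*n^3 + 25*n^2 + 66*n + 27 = -12*m^2 + 60*m + 2*n^3 + n^2*(43 - m) + n*(-m^2 - 7*m + 252) + 288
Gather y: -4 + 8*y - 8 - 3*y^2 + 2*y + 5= -3*y^2 + 10*y - 7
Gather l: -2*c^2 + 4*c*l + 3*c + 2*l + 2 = -2*c^2 + 3*c + l*(4*c + 2) + 2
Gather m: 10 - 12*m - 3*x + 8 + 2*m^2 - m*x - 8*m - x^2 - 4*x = 2*m^2 + m*(-x - 20) - x^2 - 7*x + 18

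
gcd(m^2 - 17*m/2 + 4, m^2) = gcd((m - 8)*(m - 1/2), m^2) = 1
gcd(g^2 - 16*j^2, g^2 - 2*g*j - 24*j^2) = g + 4*j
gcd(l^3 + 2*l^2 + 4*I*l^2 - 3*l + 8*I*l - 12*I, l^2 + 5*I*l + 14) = 1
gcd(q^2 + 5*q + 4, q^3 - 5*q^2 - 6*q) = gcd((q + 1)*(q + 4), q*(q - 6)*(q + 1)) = q + 1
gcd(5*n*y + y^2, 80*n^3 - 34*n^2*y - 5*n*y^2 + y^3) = 5*n + y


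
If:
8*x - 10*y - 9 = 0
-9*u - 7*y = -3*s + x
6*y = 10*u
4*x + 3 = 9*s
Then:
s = 645/719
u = 99/1438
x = 912/719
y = 165/1438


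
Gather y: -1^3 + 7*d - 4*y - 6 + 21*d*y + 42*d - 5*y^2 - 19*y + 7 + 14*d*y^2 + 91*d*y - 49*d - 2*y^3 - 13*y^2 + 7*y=-2*y^3 + y^2*(14*d - 18) + y*(112*d - 16)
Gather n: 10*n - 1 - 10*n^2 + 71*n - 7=-10*n^2 + 81*n - 8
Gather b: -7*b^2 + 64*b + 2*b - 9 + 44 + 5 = -7*b^2 + 66*b + 40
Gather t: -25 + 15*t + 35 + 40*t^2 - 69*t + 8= 40*t^2 - 54*t + 18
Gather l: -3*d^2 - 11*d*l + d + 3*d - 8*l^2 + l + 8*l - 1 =-3*d^2 + 4*d - 8*l^2 + l*(9 - 11*d) - 1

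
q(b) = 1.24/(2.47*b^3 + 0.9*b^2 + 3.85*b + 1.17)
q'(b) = 1.24*(-7.41*b^2 - 1.8*b - 3.85)/(2.47*b^3 + 0.9*b^2 + 3.85*b + 1.17)^2 = (-9.1884*b^2 - 2.232*b - 4.774)/(2.47*b^3 + 0.9*b^2 + 3.85*b + 1.17)^2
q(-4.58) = -0.01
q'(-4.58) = -0.00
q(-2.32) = -0.04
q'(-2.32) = -0.04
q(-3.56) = -0.01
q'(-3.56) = -0.01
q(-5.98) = -0.00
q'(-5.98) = -0.00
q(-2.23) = -0.04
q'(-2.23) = -0.05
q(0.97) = 0.15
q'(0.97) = -0.24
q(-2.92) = -0.02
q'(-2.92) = -0.02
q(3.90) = 0.01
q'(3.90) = -0.00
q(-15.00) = -0.00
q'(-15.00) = -0.00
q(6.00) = 0.00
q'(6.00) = -0.00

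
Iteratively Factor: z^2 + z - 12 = (z + 4)*(z - 3)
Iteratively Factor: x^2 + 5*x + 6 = (x + 3)*(x + 2)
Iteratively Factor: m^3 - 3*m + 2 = (m + 2)*(m^2 - 2*m + 1) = (m - 1)*(m + 2)*(m - 1)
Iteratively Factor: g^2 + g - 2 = (g + 2)*(g - 1)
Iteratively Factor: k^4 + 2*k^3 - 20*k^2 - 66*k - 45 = (k - 5)*(k^3 + 7*k^2 + 15*k + 9) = (k - 5)*(k + 1)*(k^2 + 6*k + 9) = (k - 5)*(k + 1)*(k + 3)*(k + 3)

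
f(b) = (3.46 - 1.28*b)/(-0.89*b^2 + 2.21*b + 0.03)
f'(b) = (3.46 - 1.28*b)*(1.78*b - 2.21)/(-0.89*b^2 + 2.21*b + 0.03)^2 - 1.28/(-0.89*b^2 + 2.21*b + 0.03)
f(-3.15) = -0.48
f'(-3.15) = -0.15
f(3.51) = 0.33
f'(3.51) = -0.01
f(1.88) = 1.01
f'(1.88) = -0.12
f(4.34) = 0.29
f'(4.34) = -0.05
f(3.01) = 0.28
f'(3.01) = 0.28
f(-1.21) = -1.27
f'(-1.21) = -1.08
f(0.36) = 4.22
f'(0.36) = -11.13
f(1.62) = 1.09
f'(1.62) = -0.43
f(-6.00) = -0.25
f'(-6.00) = -0.04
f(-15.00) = -0.10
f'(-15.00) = -0.01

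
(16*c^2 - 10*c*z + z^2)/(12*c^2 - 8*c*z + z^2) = (-8*c + z)/(-6*c + z)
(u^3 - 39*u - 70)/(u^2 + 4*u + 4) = (u^2 - 2*u - 35)/(u + 2)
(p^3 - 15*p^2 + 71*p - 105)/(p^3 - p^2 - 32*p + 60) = (p^2 - 10*p + 21)/(p^2 + 4*p - 12)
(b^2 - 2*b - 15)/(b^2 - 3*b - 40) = (-b^2 + 2*b + 15)/(-b^2 + 3*b + 40)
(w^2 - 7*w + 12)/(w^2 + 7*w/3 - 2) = 3*(w^2 - 7*w + 12)/(3*w^2 + 7*w - 6)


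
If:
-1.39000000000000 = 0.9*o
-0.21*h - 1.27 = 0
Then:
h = -6.05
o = -1.54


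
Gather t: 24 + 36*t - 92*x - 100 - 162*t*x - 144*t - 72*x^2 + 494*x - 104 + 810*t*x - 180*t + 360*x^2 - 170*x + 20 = t*(648*x - 288) + 288*x^2 + 232*x - 160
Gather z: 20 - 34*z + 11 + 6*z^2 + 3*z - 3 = 6*z^2 - 31*z + 28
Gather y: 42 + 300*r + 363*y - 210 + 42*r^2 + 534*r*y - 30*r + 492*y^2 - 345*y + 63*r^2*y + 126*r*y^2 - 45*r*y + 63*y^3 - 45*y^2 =42*r^2 + 270*r + 63*y^3 + y^2*(126*r + 447) + y*(63*r^2 + 489*r + 18) - 168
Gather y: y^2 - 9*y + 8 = y^2 - 9*y + 8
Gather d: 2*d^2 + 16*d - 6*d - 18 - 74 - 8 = 2*d^2 + 10*d - 100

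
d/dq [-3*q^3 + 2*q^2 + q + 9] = -9*q^2 + 4*q + 1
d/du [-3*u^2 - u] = -6*u - 1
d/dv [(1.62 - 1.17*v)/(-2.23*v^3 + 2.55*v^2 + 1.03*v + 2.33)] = (-5.2182*v^3 + 13.8213*v^2 - 8.262*v - 4.3947)/(4.9729*v^6 - 11.373*v^5 + 1.9087*v^4 - 5.1388*v^3 + 12.9439*v^2 + 4.7998*v + 5.4289)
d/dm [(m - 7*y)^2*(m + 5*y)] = 3*(m - 7*y)*(m + y)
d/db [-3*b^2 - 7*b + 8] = -6*b - 7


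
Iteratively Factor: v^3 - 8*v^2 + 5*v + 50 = (v - 5)*(v^2 - 3*v - 10) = (v - 5)^2*(v + 2)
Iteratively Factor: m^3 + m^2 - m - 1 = (m - 1)*(m^2 + 2*m + 1) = (m - 1)*(m + 1)*(m + 1)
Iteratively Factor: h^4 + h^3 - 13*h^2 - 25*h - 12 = (h + 1)*(h^3 - 13*h - 12) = (h + 1)*(h + 3)*(h^2 - 3*h - 4) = (h - 4)*(h + 1)*(h + 3)*(h + 1)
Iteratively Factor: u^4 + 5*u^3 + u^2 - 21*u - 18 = (u + 3)*(u^3 + 2*u^2 - 5*u - 6) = (u + 1)*(u + 3)*(u^2 + u - 6) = (u - 2)*(u + 1)*(u + 3)*(u + 3)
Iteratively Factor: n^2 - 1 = (n - 1)*(n + 1)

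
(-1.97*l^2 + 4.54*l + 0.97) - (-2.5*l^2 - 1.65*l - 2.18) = 0.53*l^2 + 6.19*l + 3.15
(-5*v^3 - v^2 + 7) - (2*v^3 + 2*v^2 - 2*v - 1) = -7*v^3 - 3*v^2 + 2*v + 8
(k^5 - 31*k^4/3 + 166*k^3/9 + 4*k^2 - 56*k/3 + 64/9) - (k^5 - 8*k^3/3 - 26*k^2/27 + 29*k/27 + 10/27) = -31*k^4/3 + 190*k^3/9 + 134*k^2/27 - 533*k/27 + 182/27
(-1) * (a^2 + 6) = -a^2 - 6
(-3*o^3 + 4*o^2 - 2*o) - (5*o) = -3*o^3 + 4*o^2 - 7*o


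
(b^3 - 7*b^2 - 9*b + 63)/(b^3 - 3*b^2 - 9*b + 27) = (b - 7)/(b - 3)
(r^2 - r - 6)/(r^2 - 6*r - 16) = (r - 3)/(r - 8)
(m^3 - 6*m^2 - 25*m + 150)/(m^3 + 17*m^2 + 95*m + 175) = (m^2 - 11*m + 30)/(m^2 + 12*m + 35)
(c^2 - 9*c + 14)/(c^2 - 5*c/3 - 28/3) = 3*(-c^2 + 9*c - 14)/(-3*c^2 + 5*c + 28)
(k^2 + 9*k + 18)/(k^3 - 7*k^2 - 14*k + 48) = (k + 6)/(k^2 - 10*k + 16)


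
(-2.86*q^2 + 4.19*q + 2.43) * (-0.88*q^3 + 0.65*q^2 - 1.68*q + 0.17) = 2.5168*q^5 - 5.5462*q^4 + 5.3899*q^3 - 5.9459*q^2 - 3.3701*q + 0.4131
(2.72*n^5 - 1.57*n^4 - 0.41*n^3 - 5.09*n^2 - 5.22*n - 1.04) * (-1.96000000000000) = -5.3312*n^5 + 3.0772*n^4 + 0.8036*n^3 + 9.9764*n^2 + 10.2312*n + 2.0384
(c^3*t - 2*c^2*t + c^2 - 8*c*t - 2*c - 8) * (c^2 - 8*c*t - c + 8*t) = c^5*t - 8*c^4*t^2 - 3*c^4*t + c^4 + 24*c^3*t^2 - 14*c^3*t - 3*c^3 + 48*c^2*t^2 + 32*c^2*t - 6*c^2 - 64*c*t^2 + 48*c*t + 8*c - 64*t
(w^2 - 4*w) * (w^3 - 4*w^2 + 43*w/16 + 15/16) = w^5 - 8*w^4 + 299*w^3/16 - 157*w^2/16 - 15*w/4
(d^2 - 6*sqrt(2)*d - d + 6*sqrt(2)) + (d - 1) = d^2 - 6*sqrt(2)*d - 1 + 6*sqrt(2)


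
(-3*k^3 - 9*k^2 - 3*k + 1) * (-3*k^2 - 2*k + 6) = 9*k^5 + 33*k^4 + 9*k^3 - 51*k^2 - 20*k + 6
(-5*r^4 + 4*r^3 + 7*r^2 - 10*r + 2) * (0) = 0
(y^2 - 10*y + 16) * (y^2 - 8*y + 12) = y^4 - 18*y^3 + 108*y^2 - 248*y + 192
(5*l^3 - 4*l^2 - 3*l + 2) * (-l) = -5*l^4 + 4*l^3 + 3*l^2 - 2*l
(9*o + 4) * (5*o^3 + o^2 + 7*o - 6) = 45*o^4 + 29*o^3 + 67*o^2 - 26*o - 24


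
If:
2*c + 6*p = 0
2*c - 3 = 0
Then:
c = 3/2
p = -1/2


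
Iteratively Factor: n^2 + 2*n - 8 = (n + 4)*(n - 2)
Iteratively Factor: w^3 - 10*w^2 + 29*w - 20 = (w - 4)*(w^2 - 6*w + 5) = (w - 4)*(w - 1)*(w - 5)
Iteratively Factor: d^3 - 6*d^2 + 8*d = (d - 2)*(d^2 - 4*d) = d*(d - 2)*(d - 4)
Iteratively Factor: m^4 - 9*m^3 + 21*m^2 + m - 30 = (m + 1)*(m^3 - 10*m^2 + 31*m - 30) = (m - 3)*(m + 1)*(m^2 - 7*m + 10) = (m - 3)*(m - 2)*(m + 1)*(m - 5)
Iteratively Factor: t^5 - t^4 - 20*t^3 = (t - 5)*(t^4 + 4*t^3) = t*(t - 5)*(t^3 + 4*t^2) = t^2*(t - 5)*(t^2 + 4*t) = t^2*(t - 5)*(t + 4)*(t)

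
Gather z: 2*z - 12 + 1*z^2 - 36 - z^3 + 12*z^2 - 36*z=-z^3 + 13*z^2 - 34*z - 48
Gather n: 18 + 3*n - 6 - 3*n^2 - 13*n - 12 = -3*n^2 - 10*n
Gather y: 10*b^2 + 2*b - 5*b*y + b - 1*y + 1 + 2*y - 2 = 10*b^2 + 3*b + y*(1 - 5*b) - 1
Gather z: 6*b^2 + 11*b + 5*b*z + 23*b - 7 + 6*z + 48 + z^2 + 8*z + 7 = 6*b^2 + 34*b + z^2 + z*(5*b + 14) + 48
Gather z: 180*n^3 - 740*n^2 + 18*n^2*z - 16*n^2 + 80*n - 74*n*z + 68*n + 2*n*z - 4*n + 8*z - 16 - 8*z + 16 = 180*n^3 - 756*n^2 + 144*n + z*(18*n^2 - 72*n)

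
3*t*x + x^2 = x*(3*t + x)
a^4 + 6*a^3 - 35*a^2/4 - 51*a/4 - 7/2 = (a - 2)*(a + 1/2)^2*(a + 7)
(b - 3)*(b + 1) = b^2 - 2*b - 3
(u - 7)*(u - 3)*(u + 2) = u^3 - 8*u^2 + u + 42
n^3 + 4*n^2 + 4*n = n*(n + 2)^2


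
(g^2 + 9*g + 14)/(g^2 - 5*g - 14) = (g + 7)/(g - 7)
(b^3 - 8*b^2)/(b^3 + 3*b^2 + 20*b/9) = 9*b*(b - 8)/(9*b^2 + 27*b + 20)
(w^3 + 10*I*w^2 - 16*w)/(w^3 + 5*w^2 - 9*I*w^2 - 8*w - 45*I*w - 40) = w*(w^2 + 10*I*w - 16)/(w^3 + w^2*(5 - 9*I) - w*(8 + 45*I) - 40)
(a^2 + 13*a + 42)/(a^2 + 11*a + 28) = (a + 6)/(a + 4)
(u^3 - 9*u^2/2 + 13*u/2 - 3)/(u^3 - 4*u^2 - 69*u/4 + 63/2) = 2*(u^2 - 3*u + 2)/(2*u^2 - 5*u - 42)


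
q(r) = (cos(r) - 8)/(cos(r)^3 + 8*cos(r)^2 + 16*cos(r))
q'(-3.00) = 0.03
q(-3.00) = 1.00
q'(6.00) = 0.13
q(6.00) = -0.30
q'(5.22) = 1.77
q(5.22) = -0.77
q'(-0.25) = 0.11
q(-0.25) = -0.29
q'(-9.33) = 0.02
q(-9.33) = 1.00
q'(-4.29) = -2.56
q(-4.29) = 1.59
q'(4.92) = 11.41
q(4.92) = -2.14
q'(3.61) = 0.17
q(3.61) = 1.03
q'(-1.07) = 1.82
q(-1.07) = -0.78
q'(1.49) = -76.39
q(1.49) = -5.89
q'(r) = (cos(r) - 8)*(3*sin(r)*cos(r)^2 + 16*sin(r)*cos(r) + 16*sin(r))/(cos(r)^3 + 8*cos(r)^2 + 16*cos(r))^2 - sin(r)/(cos(r)^3 + 8*cos(r)^2 + 16*cos(r))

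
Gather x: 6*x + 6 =6*x + 6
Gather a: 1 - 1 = 0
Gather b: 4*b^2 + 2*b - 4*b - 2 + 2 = 4*b^2 - 2*b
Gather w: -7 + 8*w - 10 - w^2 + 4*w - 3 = -w^2 + 12*w - 20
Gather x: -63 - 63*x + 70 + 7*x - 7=-56*x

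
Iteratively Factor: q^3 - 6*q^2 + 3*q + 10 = (q - 2)*(q^2 - 4*q - 5) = (q - 2)*(q + 1)*(q - 5)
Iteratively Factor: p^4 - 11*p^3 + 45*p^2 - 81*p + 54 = (p - 3)*(p^3 - 8*p^2 + 21*p - 18) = (p - 3)*(p - 2)*(p^2 - 6*p + 9) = (p - 3)^2*(p - 2)*(p - 3)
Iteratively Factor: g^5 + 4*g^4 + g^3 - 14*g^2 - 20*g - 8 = (g + 2)*(g^4 + 2*g^3 - 3*g^2 - 8*g - 4) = (g - 2)*(g + 2)*(g^3 + 4*g^2 + 5*g + 2) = (g - 2)*(g + 1)*(g + 2)*(g^2 + 3*g + 2) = (g - 2)*(g + 1)*(g + 2)^2*(g + 1)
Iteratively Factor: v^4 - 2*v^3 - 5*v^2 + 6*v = (v - 1)*(v^3 - v^2 - 6*v) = (v - 3)*(v - 1)*(v^2 + 2*v) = (v - 3)*(v - 1)*(v + 2)*(v)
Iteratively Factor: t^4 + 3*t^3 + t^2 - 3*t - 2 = (t + 1)*(t^3 + 2*t^2 - t - 2) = (t + 1)^2*(t^2 + t - 2) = (t - 1)*(t + 1)^2*(t + 2)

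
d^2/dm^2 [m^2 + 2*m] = 2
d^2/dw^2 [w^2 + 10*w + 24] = 2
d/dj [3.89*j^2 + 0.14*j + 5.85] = 7.78*j + 0.14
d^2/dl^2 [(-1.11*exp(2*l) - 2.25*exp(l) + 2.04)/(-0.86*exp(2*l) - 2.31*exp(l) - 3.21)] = (-0.541025999999999*exp(4*l) - 16.838979*exp(3*l) - 24.733809*exp(2*l) + 40.707081*exp(l) + 38.311029)*exp(l)/(0.636056*exp(6*l) + 5.125428*exp(5*l) + 20.889486*exp(4*l) + 50.588307*exp(3*l) + 77.971221*exp(2*l) + 71.407413*exp(l) + 33.076161)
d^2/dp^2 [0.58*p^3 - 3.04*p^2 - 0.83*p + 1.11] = 3.48*p - 6.08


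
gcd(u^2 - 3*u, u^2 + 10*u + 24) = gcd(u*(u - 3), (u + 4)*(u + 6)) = 1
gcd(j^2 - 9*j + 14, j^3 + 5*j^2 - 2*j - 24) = j - 2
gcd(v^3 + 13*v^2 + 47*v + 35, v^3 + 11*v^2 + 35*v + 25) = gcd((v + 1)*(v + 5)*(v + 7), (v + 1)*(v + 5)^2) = v^2 + 6*v + 5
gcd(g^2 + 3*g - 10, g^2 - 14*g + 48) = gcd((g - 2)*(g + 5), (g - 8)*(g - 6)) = 1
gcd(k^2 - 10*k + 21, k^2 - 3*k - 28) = k - 7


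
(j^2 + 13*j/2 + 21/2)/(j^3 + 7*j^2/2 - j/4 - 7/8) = 4*(j + 3)/(4*j^2 - 1)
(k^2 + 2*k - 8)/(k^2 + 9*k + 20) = (k - 2)/(k + 5)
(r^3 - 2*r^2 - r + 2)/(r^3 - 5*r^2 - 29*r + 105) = (r^3 - 2*r^2 - r + 2)/(r^3 - 5*r^2 - 29*r + 105)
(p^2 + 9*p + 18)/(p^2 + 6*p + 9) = (p + 6)/(p + 3)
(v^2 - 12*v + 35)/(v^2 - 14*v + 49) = (v - 5)/(v - 7)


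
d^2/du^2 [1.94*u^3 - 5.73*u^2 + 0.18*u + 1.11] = 11.64*u - 11.46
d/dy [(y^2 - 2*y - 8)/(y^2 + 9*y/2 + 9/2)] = 2*(13*y^2 + 50*y + 54)/(4*y^4 + 36*y^3 + 117*y^2 + 162*y + 81)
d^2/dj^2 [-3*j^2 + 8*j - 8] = -6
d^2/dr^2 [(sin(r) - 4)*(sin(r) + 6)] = -2*sin(r) + 2*cos(2*r)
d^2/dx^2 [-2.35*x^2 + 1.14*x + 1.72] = -4.70000000000000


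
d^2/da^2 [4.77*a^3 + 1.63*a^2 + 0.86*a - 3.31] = 28.62*a + 3.26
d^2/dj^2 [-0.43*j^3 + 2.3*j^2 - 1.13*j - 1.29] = 4.6 - 2.58*j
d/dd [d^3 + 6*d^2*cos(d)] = 3*d*(-2*d*sin(d) + d + 4*cos(d))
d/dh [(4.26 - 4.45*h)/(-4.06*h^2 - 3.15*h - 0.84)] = (-18.067*h^2 + 34.5912*h + 17.157)/(16.4836*h^4 + 25.578*h^3 + 16.7433*h^2 + 5.292*h + 0.7056)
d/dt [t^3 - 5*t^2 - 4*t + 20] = 3*t^2 - 10*t - 4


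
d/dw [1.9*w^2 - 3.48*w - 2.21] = 3.8*w - 3.48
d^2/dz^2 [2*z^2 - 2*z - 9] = 4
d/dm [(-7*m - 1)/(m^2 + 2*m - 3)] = (7*m^2 + 2*m + 23)/(m^4 + 4*m^3 - 2*m^2 - 12*m + 9)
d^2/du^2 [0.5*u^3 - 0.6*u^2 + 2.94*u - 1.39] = 3.0*u - 1.2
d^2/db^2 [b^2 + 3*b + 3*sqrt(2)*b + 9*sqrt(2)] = 2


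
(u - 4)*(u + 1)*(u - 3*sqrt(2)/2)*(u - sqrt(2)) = u^4 - 5*sqrt(2)*u^3/2 - 3*u^3 - u^2 + 15*sqrt(2)*u^2/2 - 9*u + 10*sqrt(2)*u - 12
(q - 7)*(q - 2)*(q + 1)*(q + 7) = q^4 - q^3 - 51*q^2 + 49*q + 98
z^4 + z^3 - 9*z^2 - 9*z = z*(z - 3)*(z + 1)*(z + 3)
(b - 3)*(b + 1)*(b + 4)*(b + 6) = b^4 + 8*b^3 + b^2 - 78*b - 72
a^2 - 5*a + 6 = (a - 3)*(a - 2)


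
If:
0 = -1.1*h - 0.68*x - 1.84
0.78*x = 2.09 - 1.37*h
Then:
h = 38.81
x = -65.49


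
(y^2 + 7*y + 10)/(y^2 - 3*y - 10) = (y + 5)/(y - 5)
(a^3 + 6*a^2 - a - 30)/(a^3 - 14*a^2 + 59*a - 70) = (a^2 + 8*a + 15)/(a^2 - 12*a + 35)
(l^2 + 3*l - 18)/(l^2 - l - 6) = (l + 6)/(l + 2)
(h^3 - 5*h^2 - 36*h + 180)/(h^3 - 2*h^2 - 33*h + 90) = (h - 6)/(h - 3)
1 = 1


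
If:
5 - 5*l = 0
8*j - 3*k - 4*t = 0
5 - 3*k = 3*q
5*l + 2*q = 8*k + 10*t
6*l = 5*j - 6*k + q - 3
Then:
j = 92/183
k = -42/61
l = 1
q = 431/183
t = 557/366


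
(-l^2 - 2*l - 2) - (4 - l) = -l^2 - l - 6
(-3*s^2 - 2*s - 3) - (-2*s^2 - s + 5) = -s^2 - s - 8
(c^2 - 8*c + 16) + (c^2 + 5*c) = 2*c^2 - 3*c + 16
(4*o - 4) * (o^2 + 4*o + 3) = 4*o^3 + 12*o^2 - 4*o - 12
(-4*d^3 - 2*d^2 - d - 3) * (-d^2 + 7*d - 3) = 4*d^5 - 26*d^4 - d^3 + 2*d^2 - 18*d + 9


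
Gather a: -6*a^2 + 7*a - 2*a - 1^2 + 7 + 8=-6*a^2 + 5*a + 14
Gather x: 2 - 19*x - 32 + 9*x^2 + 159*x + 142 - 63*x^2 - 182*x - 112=-54*x^2 - 42*x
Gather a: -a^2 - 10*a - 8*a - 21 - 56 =-a^2 - 18*a - 77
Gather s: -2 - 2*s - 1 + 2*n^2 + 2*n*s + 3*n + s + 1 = 2*n^2 + 3*n + s*(2*n - 1) - 2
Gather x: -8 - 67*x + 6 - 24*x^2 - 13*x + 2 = -24*x^2 - 80*x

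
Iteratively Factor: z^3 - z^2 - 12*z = (z + 3)*(z^2 - 4*z) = z*(z + 3)*(z - 4)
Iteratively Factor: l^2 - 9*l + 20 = (l - 4)*(l - 5)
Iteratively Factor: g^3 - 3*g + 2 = (g + 2)*(g^2 - 2*g + 1) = (g - 1)*(g + 2)*(g - 1)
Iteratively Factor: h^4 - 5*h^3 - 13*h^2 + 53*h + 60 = (h + 1)*(h^3 - 6*h^2 - 7*h + 60) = (h + 1)*(h + 3)*(h^2 - 9*h + 20) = (h - 5)*(h + 1)*(h + 3)*(h - 4)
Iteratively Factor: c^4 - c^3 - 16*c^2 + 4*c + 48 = (c + 3)*(c^3 - 4*c^2 - 4*c + 16) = (c - 2)*(c + 3)*(c^2 - 2*c - 8) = (c - 2)*(c + 2)*(c + 3)*(c - 4)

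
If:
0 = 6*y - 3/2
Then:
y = 1/4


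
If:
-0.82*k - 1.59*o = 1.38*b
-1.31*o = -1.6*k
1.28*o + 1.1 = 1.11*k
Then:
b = 4.86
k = -2.43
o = -2.96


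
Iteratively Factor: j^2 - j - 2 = (j + 1)*(j - 2)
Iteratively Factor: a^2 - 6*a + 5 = (a - 5)*(a - 1)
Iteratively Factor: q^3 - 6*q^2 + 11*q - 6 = (q - 2)*(q^2 - 4*q + 3) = (q - 2)*(q - 1)*(q - 3)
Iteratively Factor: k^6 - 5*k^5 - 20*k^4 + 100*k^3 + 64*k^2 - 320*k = (k)*(k^5 - 5*k^4 - 20*k^3 + 100*k^2 + 64*k - 320) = k*(k + 4)*(k^4 - 9*k^3 + 16*k^2 + 36*k - 80) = k*(k - 2)*(k + 4)*(k^3 - 7*k^2 + 2*k + 40) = k*(k - 4)*(k - 2)*(k + 4)*(k^2 - 3*k - 10) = k*(k - 5)*(k - 4)*(k - 2)*(k + 4)*(k + 2)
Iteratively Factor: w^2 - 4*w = (w)*(w - 4)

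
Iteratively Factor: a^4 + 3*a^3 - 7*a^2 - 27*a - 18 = (a + 1)*(a^3 + 2*a^2 - 9*a - 18) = (a + 1)*(a + 2)*(a^2 - 9) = (a - 3)*(a + 1)*(a + 2)*(a + 3)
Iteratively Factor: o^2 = (o)*(o)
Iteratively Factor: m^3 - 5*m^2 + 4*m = (m)*(m^2 - 5*m + 4) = m*(m - 4)*(m - 1)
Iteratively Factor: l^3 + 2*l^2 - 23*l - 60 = (l + 4)*(l^2 - 2*l - 15) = (l - 5)*(l + 4)*(l + 3)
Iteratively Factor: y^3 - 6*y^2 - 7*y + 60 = (y + 3)*(y^2 - 9*y + 20) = (y - 5)*(y + 3)*(y - 4)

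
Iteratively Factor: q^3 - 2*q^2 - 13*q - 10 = (q + 2)*(q^2 - 4*q - 5) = (q - 5)*(q + 2)*(q + 1)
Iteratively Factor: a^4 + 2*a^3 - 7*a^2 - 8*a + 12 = (a - 2)*(a^3 + 4*a^2 + a - 6) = (a - 2)*(a + 2)*(a^2 + 2*a - 3) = (a - 2)*(a - 1)*(a + 2)*(a + 3)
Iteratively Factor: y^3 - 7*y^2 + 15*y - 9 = (y - 3)*(y^2 - 4*y + 3) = (y - 3)^2*(y - 1)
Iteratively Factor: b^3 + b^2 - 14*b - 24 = (b - 4)*(b^2 + 5*b + 6) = (b - 4)*(b + 3)*(b + 2)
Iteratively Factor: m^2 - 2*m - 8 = (m + 2)*(m - 4)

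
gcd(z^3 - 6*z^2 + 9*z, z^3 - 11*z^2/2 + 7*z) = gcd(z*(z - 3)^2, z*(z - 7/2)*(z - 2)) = z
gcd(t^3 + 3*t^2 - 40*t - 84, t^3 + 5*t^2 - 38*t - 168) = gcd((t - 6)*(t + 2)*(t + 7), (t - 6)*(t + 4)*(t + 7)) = t^2 + t - 42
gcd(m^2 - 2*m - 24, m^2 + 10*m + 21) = 1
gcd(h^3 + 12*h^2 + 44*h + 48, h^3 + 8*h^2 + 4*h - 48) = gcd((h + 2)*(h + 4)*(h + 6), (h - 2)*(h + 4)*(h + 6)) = h^2 + 10*h + 24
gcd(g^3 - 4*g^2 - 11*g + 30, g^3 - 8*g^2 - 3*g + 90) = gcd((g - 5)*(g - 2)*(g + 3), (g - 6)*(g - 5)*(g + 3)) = g^2 - 2*g - 15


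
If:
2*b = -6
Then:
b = -3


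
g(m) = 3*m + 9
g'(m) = 3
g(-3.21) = -0.63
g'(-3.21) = 3.00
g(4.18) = 21.54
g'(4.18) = 3.00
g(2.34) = 16.02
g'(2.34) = 3.00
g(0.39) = 10.17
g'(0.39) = 3.00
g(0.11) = 9.33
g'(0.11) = 3.00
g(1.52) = 13.56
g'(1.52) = 3.00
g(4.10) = 21.30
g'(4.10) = 3.00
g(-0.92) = 6.24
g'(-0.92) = 3.00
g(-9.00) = -18.00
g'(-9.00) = 3.00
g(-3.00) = 0.00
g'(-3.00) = 3.00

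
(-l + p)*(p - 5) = -l*p + 5*l + p^2 - 5*p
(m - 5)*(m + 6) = m^2 + m - 30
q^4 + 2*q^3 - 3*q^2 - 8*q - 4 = (q - 2)*(q + 1)^2*(q + 2)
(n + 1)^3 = n^3 + 3*n^2 + 3*n + 1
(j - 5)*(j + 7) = j^2 + 2*j - 35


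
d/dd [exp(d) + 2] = exp(d)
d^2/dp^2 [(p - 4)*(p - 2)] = 2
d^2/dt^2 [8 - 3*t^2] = -6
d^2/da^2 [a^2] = 2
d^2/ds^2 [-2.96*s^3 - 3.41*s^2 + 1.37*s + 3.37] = -17.76*s - 6.82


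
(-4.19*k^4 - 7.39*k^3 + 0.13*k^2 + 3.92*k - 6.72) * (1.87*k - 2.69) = -7.8353*k^5 - 2.5482*k^4 + 20.1222*k^3 + 6.9807*k^2 - 23.1112*k + 18.0768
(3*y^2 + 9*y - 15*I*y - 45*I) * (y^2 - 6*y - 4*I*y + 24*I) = 3*y^4 - 9*y^3 - 27*I*y^3 - 114*y^2 + 81*I*y^2 + 180*y + 486*I*y + 1080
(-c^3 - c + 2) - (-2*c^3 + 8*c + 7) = c^3 - 9*c - 5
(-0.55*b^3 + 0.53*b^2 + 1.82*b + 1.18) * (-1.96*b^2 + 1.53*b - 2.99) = 1.078*b^5 - 1.8803*b^4 - 1.1118*b^3 - 1.1129*b^2 - 3.6364*b - 3.5282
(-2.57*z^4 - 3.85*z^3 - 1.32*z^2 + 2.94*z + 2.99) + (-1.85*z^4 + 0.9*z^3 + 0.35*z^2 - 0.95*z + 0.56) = -4.42*z^4 - 2.95*z^3 - 0.97*z^2 + 1.99*z + 3.55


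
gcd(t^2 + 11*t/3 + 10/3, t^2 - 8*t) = 1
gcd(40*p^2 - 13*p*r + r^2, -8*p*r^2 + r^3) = 8*p - r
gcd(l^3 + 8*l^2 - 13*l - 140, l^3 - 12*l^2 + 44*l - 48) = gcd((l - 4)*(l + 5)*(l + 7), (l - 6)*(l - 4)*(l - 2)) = l - 4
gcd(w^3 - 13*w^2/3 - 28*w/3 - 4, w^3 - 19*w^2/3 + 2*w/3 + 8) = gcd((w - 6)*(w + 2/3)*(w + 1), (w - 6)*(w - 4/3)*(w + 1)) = w^2 - 5*w - 6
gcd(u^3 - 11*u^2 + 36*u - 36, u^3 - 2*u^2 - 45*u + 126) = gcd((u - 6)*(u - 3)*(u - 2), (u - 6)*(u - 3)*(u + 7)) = u^2 - 9*u + 18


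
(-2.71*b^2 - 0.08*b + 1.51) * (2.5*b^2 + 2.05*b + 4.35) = -6.775*b^4 - 5.7555*b^3 - 8.1775*b^2 + 2.7475*b + 6.5685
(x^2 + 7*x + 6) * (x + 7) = x^3 + 14*x^2 + 55*x + 42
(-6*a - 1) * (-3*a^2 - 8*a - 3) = 18*a^3 + 51*a^2 + 26*a + 3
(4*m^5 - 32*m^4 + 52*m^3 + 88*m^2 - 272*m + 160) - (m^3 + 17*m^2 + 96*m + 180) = 4*m^5 - 32*m^4 + 51*m^3 + 71*m^2 - 368*m - 20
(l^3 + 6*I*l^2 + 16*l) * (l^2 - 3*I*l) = l^5 + 3*I*l^4 + 34*l^3 - 48*I*l^2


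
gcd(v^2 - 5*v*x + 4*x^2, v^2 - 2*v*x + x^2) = -v + x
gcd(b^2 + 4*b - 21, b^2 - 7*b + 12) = b - 3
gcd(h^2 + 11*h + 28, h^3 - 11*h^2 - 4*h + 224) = h + 4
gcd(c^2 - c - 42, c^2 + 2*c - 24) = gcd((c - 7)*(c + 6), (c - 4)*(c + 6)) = c + 6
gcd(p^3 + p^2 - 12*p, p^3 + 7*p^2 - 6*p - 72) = p^2 + p - 12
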